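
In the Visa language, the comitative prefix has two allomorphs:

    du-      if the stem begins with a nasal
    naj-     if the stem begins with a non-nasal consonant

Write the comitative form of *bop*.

*bop* — first consonant /b/ (non-nasal) → naj- → *najbop*.

najbop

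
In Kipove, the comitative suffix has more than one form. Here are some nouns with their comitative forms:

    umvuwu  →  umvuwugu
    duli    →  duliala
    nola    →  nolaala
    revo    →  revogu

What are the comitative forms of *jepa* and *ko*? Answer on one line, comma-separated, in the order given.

The alternation tracks the last vowel of the stem — -gu when the last vowel of the stem is a rounded vowel (*umvuwu*, *revo*); -ala when the last vowel of the stem is an unrounded vowel (*duli*, *nola*).
*jepa* — last vowel /a/ (an unrounded vowel) → -ala → *jepaala*.
Since the last vowel of *ko* is /o/ (a rounded vowel), it takes -gu, giving *kogu*.

jepaala, kogu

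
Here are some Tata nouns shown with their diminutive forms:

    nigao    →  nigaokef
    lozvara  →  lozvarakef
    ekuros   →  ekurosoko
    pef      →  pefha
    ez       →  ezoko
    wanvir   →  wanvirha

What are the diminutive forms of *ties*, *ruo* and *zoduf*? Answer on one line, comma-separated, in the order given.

tiesoko, ruokef, zodufha

The alternation tracks the final sound of the stem — -oko when the stem ends in a sibilant (*ekuros*, *ez*); -ha when the stem ends in a non-sibilant consonant (*pef*, *wanvir*); -kef when the stem ends in a vowel (*nigao*, *lozvara*).
*ties*: final sound = /s/, a sibilant → -oko → *tiesoko*.
*ruo*: final sound = /o/, a vowel → -kef → *ruokef*.
Since the final sound of *zoduf* is /f/ (a non-sibilant consonant), it takes -ha, giving *zodufha*.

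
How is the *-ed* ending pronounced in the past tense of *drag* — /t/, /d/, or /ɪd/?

/d/

The stem *drag* ends in a voiced sound other than /d/.
The -ed suffix is realized as /ɪd/ after /t, d/; as /t/ after other voiceless consonants; and as /d/ after other voiced sounds.
So -ed on *drag* is pronounced /d/.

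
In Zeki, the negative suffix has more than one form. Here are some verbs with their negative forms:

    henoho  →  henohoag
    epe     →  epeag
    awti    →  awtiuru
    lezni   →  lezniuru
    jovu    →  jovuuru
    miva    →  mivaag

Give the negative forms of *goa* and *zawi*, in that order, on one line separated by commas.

goaag, zawiuru

Looking at the last vowel of each stem: -uru when the last vowel of the stem is a high vowel (*awti*, *lezni*, *jovu*); -ag when the last vowel of the stem is a non-high vowel (*henoho*, *epe*, *miva*).
*goa* — last vowel /a/ (a non-high vowel) → -ag → *goaag*.
The last vowel of *zawi* is /i/, which is a high vowel, so the suffix is -uru, giving *zawiuru*.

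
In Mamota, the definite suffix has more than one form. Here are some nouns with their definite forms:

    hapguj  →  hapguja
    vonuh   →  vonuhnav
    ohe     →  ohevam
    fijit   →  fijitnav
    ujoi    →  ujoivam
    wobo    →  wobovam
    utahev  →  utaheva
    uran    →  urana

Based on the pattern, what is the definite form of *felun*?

The pattern is voicing of the final sound: -nav when the stem ends in a voiceless consonant (*vonuh*, *fijit*); -a when the stem ends in a voiced consonant (*hapguj*, *utahev*, *uran*); -vam when the stem ends in a vowel (*ohe*, *ujoi*, *wobo*).
*felun*: final sound = /n/, a voiced consonant → -a → *feluna*.

feluna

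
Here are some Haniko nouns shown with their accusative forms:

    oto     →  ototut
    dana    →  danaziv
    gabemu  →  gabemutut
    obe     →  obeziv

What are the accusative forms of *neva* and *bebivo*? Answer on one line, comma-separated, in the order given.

nevaziv, bebivotut

The pattern is rounding harmony: -tut when the last vowel of the stem is a rounded vowel (*oto*, *gabemu*); -ziv when the last vowel of the stem is an unrounded vowel (*dana*, *obe*).
*neva* — last vowel /a/ (an unrounded vowel) → -ziv → *nevaziv*.
The last vowel of *bebivo* is /o/, which is a rounded vowel, so the suffix is -tut, giving *bebivotut*.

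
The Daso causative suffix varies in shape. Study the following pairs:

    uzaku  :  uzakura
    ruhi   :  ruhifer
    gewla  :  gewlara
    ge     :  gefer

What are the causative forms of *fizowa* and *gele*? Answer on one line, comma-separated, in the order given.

The suffix is conditioned by the last vowel: -fer when the last vowel of the stem is a front vowel (*ruhi*, *ge*); -ra when the last vowel of the stem is a back vowel (*uzaku*, *gewla*).
The last vowel of *fizowa* is /a/, which is a back vowel, so the suffix is -ra, giving *fizowara*.
The last vowel of *gele* is /e/, which is a front vowel, so the suffix is -fer, giving *gelefer*.

fizowara, gelefer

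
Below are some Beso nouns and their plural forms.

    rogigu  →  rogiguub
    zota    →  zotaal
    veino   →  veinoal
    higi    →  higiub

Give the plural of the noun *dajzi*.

dajziub

Looking at the last vowel of each stem: -ub when the last vowel of the stem is a high vowel (*rogigu*, *higi*); -al when the last vowel of the stem is a non-high vowel (*zota*, *veino*).
*dajzi* — last vowel /i/ (a high vowel) → -ub → *dajziub*.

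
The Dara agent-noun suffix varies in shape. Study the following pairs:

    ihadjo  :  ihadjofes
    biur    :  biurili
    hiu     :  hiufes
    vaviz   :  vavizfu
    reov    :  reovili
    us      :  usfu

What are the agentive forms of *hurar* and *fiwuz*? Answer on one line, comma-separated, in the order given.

The alternation tracks the final sound of the stem — -fu when the stem ends in a sibilant (*vaviz*, *us*); -ili when the stem ends in a non-sibilant consonant (*biur*, *reov*); -fes when the stem ends in a vowel (*ihadjo*, *hiu*).
*hurar* — final sound /r/ (a non-sibilant consonant) → -ili → *hurarili*.
*fiwuz*: final sound = /z/, a sibilant → -fu → *fiwuzfu*.

hurarili, fiwuzfu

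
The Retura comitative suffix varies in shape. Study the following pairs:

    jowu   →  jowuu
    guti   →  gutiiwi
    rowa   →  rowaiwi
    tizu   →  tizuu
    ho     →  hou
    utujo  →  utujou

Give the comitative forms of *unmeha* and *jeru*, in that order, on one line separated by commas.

Looking at the last vowel of each stem: -u when the last vowel of the stem is a rounded vowel (*jowu*, *tizu*, *ho*, *utujo*); -iwi when the last vowel of the stem is an unrounded vowel (*guti*, *rowa*).
Since the last vowel of *unmeha* is /a/ (an unrounded vowel), it takes -iwi, giving *unmehaiwi*.
*jeru*: last vowel = /u/, a rounded vowel → -u → *jeruu*.

unmehaiwi, jeruu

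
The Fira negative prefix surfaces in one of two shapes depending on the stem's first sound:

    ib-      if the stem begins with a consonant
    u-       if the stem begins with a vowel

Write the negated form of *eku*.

The first sound of *eku* is /e/, which is a vowel, so the prefix is u-, giving *ueku*.

ueku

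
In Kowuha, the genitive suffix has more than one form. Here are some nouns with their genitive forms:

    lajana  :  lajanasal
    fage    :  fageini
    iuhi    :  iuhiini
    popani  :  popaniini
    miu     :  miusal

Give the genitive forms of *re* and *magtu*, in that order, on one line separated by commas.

The alternation tracks the last vowel of the stem — -ini when the last vowel of the stem is a front vowel (*fage*, *iuhi*, *popani*); -sal when the last vowel of the stem is a back vowel (*lajana*, *miu*).
Since the last vowel of *re* is /e/ (a front vowel), it takes -ini, giving *reini*.
Since the last vowel of *magtu* is /u/ (a back vowel), it takes -sal, giving *magtusal*.

reini, magtusal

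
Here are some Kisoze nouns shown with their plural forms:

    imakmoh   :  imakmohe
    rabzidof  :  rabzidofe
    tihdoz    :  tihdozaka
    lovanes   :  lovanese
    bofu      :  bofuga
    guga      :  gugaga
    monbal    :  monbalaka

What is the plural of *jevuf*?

jevufe

The suffix is conditioned by the final sound: -e when the stem ends in a voiceless consonant (*imakmoh*, *rabzidof*, *lovanes*); -aka when the stem ends in a voiced consonant (*tihdoz*, *monbal*); -ga when the stem ends in a vowel (*bofu*, *guga*).
The final sound of *jevuf* is /f/, which is a voiceless consonant, so the suffix is -e, giving *jevufe*.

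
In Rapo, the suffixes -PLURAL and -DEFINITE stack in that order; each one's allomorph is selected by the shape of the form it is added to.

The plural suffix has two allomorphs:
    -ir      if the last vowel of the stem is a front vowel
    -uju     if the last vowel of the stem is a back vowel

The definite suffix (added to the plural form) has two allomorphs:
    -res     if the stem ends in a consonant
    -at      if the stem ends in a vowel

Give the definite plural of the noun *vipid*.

vipidirres

*vipid*: last vowel = /i/, a front vowel → -ir → *vipidir*.
The final sound of the plural form *vipidir* is /r/, which is a consonant, so the definite suffix is -res, giving *vipidirres*.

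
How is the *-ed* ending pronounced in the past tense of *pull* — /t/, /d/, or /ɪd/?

/d/

The stem *pull* ends in a voiced sound other than /d/.
The -ed suffix is realized as /ɪd/ after /t, d/; as /t/ after other voiceless consonants; and as /d/ after other voiced sounds.
So -ed on *pull* is pronounced /d/.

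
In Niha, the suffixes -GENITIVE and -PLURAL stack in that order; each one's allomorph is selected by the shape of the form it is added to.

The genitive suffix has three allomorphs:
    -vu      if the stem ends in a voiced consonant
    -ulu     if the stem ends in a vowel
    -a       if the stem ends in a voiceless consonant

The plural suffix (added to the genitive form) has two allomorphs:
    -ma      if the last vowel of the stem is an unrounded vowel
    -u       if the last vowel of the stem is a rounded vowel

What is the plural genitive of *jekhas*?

*jekhas* — final sound /s/ (a voiceless consonant) → -a → *jekhasa*.
The genitive form *jekhasa* — last vowel /a/ (an unrounded vowel) → -ma → *jekhasama*.

jekhasama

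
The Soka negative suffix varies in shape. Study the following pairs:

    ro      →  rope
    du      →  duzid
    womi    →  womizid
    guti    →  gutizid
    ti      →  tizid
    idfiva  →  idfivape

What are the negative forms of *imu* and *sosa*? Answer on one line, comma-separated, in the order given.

imuzid, sosape

The pattern is height harmony: -zid when the last vowel of the stem is a high vowel (*du*, *womi*, *guti*, *ti*); -pe when the last vowel of the stem is a non-high vowel (*ro*, *idfiva*).
*imu*: last vowel = /u/, a high vowel → -zid → *imuzid*.
*sosa*: last vowel = /a/, a non-high vowel → -pe → *sosape*.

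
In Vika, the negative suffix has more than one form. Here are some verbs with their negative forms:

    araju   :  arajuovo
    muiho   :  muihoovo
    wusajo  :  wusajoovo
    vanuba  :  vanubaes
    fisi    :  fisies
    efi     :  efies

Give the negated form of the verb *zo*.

The pattern is rounding harmony: -ovo when the last vowel of the stem is a rounded vowel (*araju*, *muiho*, *wusajo*); -es when the last vowel of the stem is an unrounded vowel (*vanuba*, *fisi*, *efi*).
Since the last vowel of *zo* is /o/ (a rounded vowel), it takes -ovo, giving *zoovo*.

zoovo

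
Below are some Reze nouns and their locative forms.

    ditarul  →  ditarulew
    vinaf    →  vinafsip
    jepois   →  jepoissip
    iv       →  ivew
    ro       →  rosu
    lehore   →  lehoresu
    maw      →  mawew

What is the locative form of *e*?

The alternation tracks the final sound of the stem — -sip when the stem ends in a voiceless consonant (*vinaf*, *jepois*); -ew when the stem ends in a voiced consonant (*ditarul*, *iv*, *maw*); -su when the stem ends in a vowel (*ro*, *lehore*).
*e* — final sound /e/ (a vowel) → -su → *esu*.

esu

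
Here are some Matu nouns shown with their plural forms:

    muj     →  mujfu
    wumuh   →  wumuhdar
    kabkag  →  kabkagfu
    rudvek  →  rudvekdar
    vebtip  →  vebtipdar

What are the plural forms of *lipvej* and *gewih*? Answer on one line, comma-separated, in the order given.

lipvejfu, gewihdar

The pattern is voicing of the final consonant: -dar when the stem ends in a voiceless consonant (*wumuh*, *rudvek*, *vebtip*); -fu when the stem ends in a voiced consonant (*muj*, *kabkag*).
The final consonant of *lipvej* is /j/, which is voiced, so the suffix is -fu, giving *lipvejfu*.
*gewih*: final consonant = /h/, voiceless → -dar → *gewihdar*.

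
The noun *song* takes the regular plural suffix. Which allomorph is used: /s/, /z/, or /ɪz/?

/z/

The stem *song* ends in a voiced non-sibilant sound.
The plural suffix surfaces as /ɪz/ after sibilants, /s/ after other voiceless consonants, and /z/ after other voiced sounds.
So the plural -s on *song* is pronounced /z/.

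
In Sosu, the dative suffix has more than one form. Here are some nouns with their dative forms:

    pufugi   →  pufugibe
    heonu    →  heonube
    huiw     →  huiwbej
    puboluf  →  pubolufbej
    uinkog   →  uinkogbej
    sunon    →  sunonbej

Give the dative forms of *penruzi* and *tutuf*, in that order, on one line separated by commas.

The alternation tracks the final sound of the stem — -bej when the stem ends in a consonant (*huiw*, *puboluf*, *uinkog*, *sunon*); -be when the stem ends in a vowel (*pufugi*, *heonu*).
*penruzi*: final sound = /i/, a vowel → -be → *penruzibe*.
Since the final sound of *tutuf* is /f/ (a consonant), it takes -bej, giving *tutufbej*.

penruzibe, tutufbej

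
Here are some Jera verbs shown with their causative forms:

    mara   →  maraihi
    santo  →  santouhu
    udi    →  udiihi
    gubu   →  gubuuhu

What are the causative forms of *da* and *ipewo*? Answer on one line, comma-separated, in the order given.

daihi, ipewouhu

The pattern is rounding harmony: -uhu when the last vowel of the stem is a rounded vowel (*santo*, *gubu*); -ihi when the last vowel of the stem is an unrounded vowel (*mara*, *udi*).
*da* — last vowel /a/ (an unrounded vowel) → -ihi → *daihi*.
The last vowel of *ipewo* is /o/, which is a rounded vowel, so the suffix is -uhu, giving *ipewouhu*.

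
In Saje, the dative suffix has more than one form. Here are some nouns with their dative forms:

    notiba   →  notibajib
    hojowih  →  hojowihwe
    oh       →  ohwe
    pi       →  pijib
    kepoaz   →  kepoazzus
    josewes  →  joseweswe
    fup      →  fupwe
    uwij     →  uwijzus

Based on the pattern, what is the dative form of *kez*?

kezzus

The alternation tracks the final sound of the stem — -we when the stem ends in a voiceless consonant (*hojowih*, *oh*, *josewes*, *fup*); -zus when the stem ends in a voiced consonant (*kepoaz*, *uwij*); -jib when the stem ends in a vowel (*notiba*, *pi*).
*kez* — final sound /z/ (a voiced consonant) → -zus → *kezzus*.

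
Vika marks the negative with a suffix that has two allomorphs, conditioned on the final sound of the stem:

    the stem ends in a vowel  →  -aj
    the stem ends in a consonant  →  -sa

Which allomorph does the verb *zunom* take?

-sa

*zunom* — final sound /m/ (a consonant) → -sa.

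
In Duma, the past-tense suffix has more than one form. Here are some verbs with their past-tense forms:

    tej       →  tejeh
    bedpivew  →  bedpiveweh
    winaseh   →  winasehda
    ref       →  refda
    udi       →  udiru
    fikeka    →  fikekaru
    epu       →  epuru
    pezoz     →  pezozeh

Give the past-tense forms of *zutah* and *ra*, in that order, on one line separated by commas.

The alternation tracks the final sound of the stem — -da when the stem ends in a voiceless consonant (*winaseh*, *ref*); -eh when the stem ends in a voiced consonant (*tej*, *bedpivew*, *pezoz*); -ru when the stem ends in a vowel (*udi*, *fikeka*, *epu*).
The final sound of *zutah* is /h/, which is a voiceless consonant, so the suffix is -da, giving *zutahda*.
*ra*: final sound = /a/, a vowel → -ru → *raru*.

zutahda, raru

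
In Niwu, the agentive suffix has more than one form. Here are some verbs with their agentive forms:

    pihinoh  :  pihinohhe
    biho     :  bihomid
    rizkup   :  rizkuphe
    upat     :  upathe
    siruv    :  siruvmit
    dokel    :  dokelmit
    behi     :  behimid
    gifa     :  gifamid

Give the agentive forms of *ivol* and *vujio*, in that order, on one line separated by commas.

ivolmit, vujiomid

Looking at the final sound of each stem: -he when the stem ends in a voiceless consonant (*pihinoh*, *rizkup*, *upat*); -mit when the stem ends in a voiced consonant (*siruv*, *dokel*); -mid when the stem ends in a vowel (*biho*, *behi*, *gifa*).
*ivol* — final sound /l/ (a voiced consonant) → -mit → *ivolmit*.
The final sound of *vujio* is /o/, which is a vowel, so the suffix is -mid, giving *vujiomid*.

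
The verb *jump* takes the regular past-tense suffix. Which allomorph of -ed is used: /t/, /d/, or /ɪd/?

The stem *jump* ends in a voiceless consonant other than /t/.
The -ed suffix is realized as /ɪd/ after /t, d/; as /t/ after other voiceless consonants; and as /d/ after other voiced sounds.
So -ed on *jump* is pronounced /t/.

/t/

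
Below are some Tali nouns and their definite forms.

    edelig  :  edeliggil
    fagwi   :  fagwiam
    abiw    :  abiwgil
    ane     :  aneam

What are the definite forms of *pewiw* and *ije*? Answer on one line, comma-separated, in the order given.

pewiwgil, ijeam

The alternation tracks the final sound of the stem — -gil when the stem ends in a consonant (*edelig*, *abiw*); -am when the stem ends in a vowel (*fagwi*, *ane*).
*pewiw*: final sound = /w/, a consonant → -gil → *pewiwgil*.
*ije*: final sound = /e/, a vowel → -am → *ijeam*.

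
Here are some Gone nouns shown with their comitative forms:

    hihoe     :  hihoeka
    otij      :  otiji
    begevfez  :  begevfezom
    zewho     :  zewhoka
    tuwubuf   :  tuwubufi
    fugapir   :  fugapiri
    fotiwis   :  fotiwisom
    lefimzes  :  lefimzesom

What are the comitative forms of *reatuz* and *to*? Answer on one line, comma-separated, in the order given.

The suffix is conditioned by the final sound: -om when the stem ends in a sibilant (*begevfez*, *fotiwis*, *lefimzes*); -i when the stem ends in a non-sibilant consonant (*otij*, *tuwubuf*, *fugapir*); -ka when the stem ends in a vowel (*hihoe*, *zewho*).
The final sound of *reatuz* is /z/, which is a sibilant, so the suffix is -om, giving *reatuzom*.
The final sound of *to* is /o/, which is a vowel, so the suffix is -ka, giving *toka*.

reatuzom, toka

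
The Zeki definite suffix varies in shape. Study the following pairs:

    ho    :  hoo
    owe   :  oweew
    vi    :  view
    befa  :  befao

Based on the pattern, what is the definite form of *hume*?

Looking at the last vowel of each stem: -ew when the last vowel of the stem is a front vowel (*owe*, *vi*); -o when the last vowel of the stem is a back vowel (*ho*, *befa*).
Since the last vowel of *hume* is /e/ (a front vowel), it takes -ew, giving *humeew*.

humeew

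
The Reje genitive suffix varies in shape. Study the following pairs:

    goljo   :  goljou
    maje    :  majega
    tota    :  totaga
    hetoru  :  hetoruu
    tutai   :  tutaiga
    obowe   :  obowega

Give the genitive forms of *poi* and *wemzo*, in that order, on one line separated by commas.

Looking at the last vowel of each stem: -u when the last vowel of the stem is a rounded vowel (*goljo*, *hetoru*); -ga when the last vowel of the stem is an unrounded vowel (*maje*, *tota*, *tutai*, *obowe*).
Since the last vowel of *poi* is /i/ (an unrounded vowel), it takes -ga, giving *poiga*.
*wemzo*: last vowel = /o/, a rounded vowel → -u → *wemzou*.

poiga, wemzou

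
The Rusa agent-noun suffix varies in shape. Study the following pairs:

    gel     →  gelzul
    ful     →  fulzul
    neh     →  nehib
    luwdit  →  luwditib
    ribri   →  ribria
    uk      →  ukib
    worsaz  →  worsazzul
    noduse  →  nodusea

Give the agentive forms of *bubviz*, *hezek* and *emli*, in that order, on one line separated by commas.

The alternation tracks the final sound of the stem — -ib when the stem ends in a voiceless consonant (*neh*, *luwdit*, *uk*); -zul when the stem ends in a voiced consonant (*gel*, *ful*, *worsaz*); -a when the stem ends in a vowel (*ribri*, *noduse*).
Since the final sound of *bubviz* is /z/ (a voiced consonant), it takes -zul, giving *bubvizzul*.
The final sound of *hezek* is /k/, which is a voiceless consonant, so the suffix is -ib, giving *hezekib*.
*emli*: final sound = /i/, a vowel → -a → *emlia*.

bubvizzul, hezekib, emlia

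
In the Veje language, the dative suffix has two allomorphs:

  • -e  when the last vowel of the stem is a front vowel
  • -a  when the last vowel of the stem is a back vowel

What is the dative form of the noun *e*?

*e*: last vowel = /e/, a front vowel → -e → *ee*.

ee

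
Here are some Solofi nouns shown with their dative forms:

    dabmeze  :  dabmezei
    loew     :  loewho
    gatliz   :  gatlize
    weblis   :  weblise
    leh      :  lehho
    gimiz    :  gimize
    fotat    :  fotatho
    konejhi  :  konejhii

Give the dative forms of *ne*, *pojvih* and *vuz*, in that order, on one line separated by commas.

nei, pojvihho, vuze

The pattern is sibilance of the final sound: -e when the stem ends in a sibilant (*gatliz*, *weblis*, *gimiz*); -ho when the stem ends in a non-sibilant consonant (*loew*, *leh*, *fotat*); -i when the stem ends in a vowel (*dabmeze*, *konejhi*).
*ne*: final sound = /e/, a vowel → -i → *nei*.
*pojvih*: final sound = /h/, a non-sibilant consonant → -ho → *pojvihho*.
Since the final sound of *vuz* is /z/ (a sibilant), it takes -e, giving *vuze*.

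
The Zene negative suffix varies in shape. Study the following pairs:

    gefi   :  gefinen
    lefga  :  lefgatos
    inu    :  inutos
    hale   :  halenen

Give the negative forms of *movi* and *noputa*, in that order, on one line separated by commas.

Looking at the last vowel of each stem: -nen when the last vowel of the stem is a front vowel (*gefi*, *hale*); -tos when the last vowel of the stem is a back vowel (*lefga*, *inu*).
Since the last vowel of *movi* is /i/ (a front vowel), it takes -nen, giving *movinen*.
The last vowel of *noputa* is /a/, which is a back vowel, so the suffix is -tos, giving *noputatos*.

movinen, noputatos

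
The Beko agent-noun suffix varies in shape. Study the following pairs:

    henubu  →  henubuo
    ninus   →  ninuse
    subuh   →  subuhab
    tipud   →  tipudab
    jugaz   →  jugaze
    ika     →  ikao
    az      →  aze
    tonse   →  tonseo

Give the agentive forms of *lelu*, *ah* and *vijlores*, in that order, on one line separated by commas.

leluo, ahab, vijlorese

The pattern is sibilance of the final sound: -e when the stem ends in a sibilant (*ninus*, *jugaz*, *az*); -ab when the stem ends in a non-sibilant consonant (*subuh*, *tipud*); -o when the stem ends in a vowel (*henubu*, *ika*, *tonse*).
*lelu*: final sound = /u/, a vowel → -o → *leluo*.
*ah*: final sound = /h/, a non-sibilant consonant → -ab → *ahab*.
*vijlores* — final sound /s/ (a sibilant) → -e → *vijlorese*.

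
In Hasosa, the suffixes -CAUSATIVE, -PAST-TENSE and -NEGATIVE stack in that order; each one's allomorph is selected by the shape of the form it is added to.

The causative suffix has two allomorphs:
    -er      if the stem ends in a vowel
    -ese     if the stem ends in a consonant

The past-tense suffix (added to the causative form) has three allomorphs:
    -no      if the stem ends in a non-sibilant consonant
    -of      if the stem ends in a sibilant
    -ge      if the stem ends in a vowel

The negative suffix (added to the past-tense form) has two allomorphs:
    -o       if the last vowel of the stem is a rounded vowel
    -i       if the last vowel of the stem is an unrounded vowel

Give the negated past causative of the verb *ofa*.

Since the final sound of *ofa* is /a/ (a vowel), it takes -er, giving *ofaer*.
The causative form *ofaer*: final sound = /r/, a non-sibilant consonant → -no → *ofaerno*.
Since the last vowel of the past-tense form *ofaerno* is /o/ (a rounded vowel), it takes -o, giving *ofaernoo*.

ofaernoo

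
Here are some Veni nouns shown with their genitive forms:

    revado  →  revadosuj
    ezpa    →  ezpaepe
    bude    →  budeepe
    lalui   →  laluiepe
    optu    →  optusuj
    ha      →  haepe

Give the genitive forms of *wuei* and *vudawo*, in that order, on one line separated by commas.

The pattern is rounding harmony: -suj when the last vowel of the stem is a rounded vowel (*revado*, *optu*); -epe when the last vowel of the stem is an unrounded vowel (*ezpa*, *bude*, *lalui*, *ha*).
*wuei* — last vowel /i/ (an unrounded vowel) → -epe → *wueiepe*.
*vudawo* — last vowel /o/ (a rounded vowel) → -suj → *vudawosuj*.

wueiepe, vudawosuj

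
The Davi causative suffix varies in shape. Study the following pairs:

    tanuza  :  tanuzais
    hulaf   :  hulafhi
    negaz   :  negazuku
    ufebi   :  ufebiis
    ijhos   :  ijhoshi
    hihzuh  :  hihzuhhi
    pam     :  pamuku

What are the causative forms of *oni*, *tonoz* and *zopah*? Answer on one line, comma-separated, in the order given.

The pattern is voicing of the final sound: -hi when the stem ends in a voiceless consonant (*hulaf*, *ijhos*, *hihzuh*); -uku when the stem ends in a voiced consonant (*negaz*, *pam*); -is when the stem ends in a vowel (*tanuza*, *ufebi*).
*oni*: final sound = /i/, a vowel → -is → *oniis*.
*tonoz*: final sound = /z/, a voiced consonant → -uku → *tonozuku*.
The final sound of *zopah* is /h/, which is a voiceless consonant, so the suffix is -hi, giving *zopahhi*.

oniis, tonozuku, zopahhi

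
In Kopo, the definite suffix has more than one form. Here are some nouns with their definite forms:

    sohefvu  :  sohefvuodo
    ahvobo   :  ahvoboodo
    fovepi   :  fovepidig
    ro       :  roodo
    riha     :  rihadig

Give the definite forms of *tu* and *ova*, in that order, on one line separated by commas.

tuodo, ovadig

The alternation tracks the last vowel of the stem — -odo when the last vowel of the stem is a rounded vowel (*sohefvu*, *ahvobo*, *ro*); -dig when the last vowel of the stem is an unrounded vowel (*fovepi*, *riha*).
Since the last vowel of *tu* is /u/ (a rounded vowel), it takes -odo, giving *tuodo*.
Since the last vowel of *ova* is /a/ (an unrounded vowel), it takes -dig, giving *ovadig*.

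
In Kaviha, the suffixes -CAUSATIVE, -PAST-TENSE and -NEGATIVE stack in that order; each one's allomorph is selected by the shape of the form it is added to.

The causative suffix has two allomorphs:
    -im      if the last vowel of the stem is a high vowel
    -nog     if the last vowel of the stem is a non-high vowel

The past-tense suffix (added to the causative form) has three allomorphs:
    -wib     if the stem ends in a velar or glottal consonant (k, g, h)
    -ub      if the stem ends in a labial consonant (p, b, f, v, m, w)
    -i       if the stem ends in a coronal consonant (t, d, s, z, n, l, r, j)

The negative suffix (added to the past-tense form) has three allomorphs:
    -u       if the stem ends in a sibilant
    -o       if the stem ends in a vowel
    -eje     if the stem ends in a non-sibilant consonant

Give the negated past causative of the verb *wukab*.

*wukab*: last vowel = /a/, a non-high vowel → -nog → *wukabnog*.
The final consonant of the causative form *wukabnog* is /g/, which is velar/glottal, so the past-tense suffix is -wib, giving *wukabnogwib*.
The past-tense form *wukabnogwib* — final sound /b/ (a non-sibilant consonant) → -eje → *wukabnogwibeje*.

wukabnogwibeje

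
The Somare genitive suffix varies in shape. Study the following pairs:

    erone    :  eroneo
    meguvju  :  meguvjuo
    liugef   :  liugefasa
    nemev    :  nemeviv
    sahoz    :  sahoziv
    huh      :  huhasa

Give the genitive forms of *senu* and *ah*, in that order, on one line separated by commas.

senuo, ahasa

Looking at the final sound of each stem: -asa when the stem ends in a voiceless consonant (*liugef*, *huh*); -iv when the stem ends in a voiced consonant (*nemev*, *sahoz*); -o when the stem ends in a vowel (*erone*, *meguvju*).
Since the final sound of *senu* is /u/ (a vowel), it takes -o, giving *senuo*.
*ah* — final sound /h/ (a voiceless consonant) → -asa → *ahasa*.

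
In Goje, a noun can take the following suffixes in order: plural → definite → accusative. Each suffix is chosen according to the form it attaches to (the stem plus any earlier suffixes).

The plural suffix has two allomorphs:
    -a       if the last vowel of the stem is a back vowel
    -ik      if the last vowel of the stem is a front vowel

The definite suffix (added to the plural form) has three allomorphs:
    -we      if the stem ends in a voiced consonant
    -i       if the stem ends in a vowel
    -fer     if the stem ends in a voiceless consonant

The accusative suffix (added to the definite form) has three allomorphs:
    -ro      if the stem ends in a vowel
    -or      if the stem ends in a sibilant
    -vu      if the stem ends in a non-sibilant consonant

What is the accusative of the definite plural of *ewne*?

ewneikfervu

Since the last vowel of *ewne* is /e/ (a front vowel), it takes -ik, giving *ewneik*.
The plural form *ewneik* — final sound /k/ (a voiceless consonant) → -fer → *ewneikfer*.
The final sound of the definite form *ewneikfer* is /r/, which is a non-sibilant consonant, so the accusative suffix is -vu, giving *ewneikfervu*.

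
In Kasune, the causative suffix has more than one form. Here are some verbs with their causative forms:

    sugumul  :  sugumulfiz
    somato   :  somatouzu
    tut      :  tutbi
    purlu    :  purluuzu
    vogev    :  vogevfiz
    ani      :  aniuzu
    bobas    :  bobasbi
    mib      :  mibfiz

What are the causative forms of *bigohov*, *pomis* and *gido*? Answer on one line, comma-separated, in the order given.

The pattern is voicing of the final sound: -bi when the stem ends in a voiceless consonant (*tut*, *bobas*); -fiz when the stem ends in a voiced consonant (*sugumul*, *vogev*, *mib*); -uzu when the stem ends in a vowel (*somato*, *purlu*, *ani*).
Since the final sound of *bigohov* is /v/ (a voiced consonant), it takes -fiz, giving *bigohovfiz*.
Since the final sound of *pomis* is /s/ (a voiceless consonant), it takes -bi, giving *pomisbi*.
Since the final sound of *gido* is /o/ (a vowel), it takes -uzu, giving *gidouzu*.

bigohovfiz, pomisbi, gidouzu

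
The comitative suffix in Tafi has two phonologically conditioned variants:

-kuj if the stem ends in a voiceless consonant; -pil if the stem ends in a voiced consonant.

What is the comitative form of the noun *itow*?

The final consonant of *itow* is /w/, which is voiced, so the suffix is -pil, giving *itowpil*.

itowpil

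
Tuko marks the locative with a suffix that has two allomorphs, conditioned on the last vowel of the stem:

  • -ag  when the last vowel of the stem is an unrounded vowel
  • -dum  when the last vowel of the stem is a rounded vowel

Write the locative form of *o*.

*o*: last vowel = /o/, a rounded vowel → -dum → *odum*.

odum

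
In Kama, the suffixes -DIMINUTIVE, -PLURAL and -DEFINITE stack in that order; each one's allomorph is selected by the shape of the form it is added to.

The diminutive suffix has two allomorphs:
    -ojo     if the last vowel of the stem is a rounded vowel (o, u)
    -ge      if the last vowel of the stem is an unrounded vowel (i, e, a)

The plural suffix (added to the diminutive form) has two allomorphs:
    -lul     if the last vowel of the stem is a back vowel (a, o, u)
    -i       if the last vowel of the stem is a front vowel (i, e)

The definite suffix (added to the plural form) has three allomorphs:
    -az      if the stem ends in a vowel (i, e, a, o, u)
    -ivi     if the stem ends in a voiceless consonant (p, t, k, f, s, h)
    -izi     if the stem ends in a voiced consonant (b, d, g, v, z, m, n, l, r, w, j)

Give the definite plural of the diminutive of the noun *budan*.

*budan* — last vowel /a/ (an unrounded vowel) → -ge → *budange*.
Since the last vowel of the diminutive form *budange* is /e/ (a front vowel), it takes -i, giving *budangei*.
Since the final sound of the plural form *budangei* is /i/ (a vowel), it takes -az, giving *budangeiaz*.

budangeiaz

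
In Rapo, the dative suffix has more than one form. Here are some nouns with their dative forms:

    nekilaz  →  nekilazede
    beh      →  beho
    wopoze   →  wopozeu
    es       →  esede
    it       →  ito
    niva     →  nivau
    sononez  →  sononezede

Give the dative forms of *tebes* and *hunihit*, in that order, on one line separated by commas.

tebesede, hunihito

The suffix is conditioned by the final sound: -ede when the stem ends in a sibilant (*nekilaz*, *es*, *sononez*); -o when the stem ends in a non-sibilant consonant (*beh*, *it*); -u when the stem ends in a vowel (*wopoze*, *niva*).
The final sound of *tebes* is /s/, which is a sibilant, so the suffix is -ede, giving *tebesede*.
*hunihit* — final sound /t/ (a non-sibilant consonant) → -o → *hunihito*.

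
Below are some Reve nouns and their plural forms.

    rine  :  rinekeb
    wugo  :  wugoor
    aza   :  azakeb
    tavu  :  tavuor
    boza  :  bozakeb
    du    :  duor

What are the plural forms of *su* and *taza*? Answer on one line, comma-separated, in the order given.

The alternation tracks the last vowel of the stem — -or when the last vowel of the stem is a rounded vowel (*wugo*, *tavu*, *du*); -keb when the last vowel of the stem is an unrounded vowel (*rine*, *aza*, *boza*).
Since the last vowel of *su* is /u/ (a rounded vowel), it takes -or, giving *suor*.
The last vowel of *taza* is /a/, which is an unrounded vowel, so the suffix is -keb, giving *tazakeb*.

suor, tazakeb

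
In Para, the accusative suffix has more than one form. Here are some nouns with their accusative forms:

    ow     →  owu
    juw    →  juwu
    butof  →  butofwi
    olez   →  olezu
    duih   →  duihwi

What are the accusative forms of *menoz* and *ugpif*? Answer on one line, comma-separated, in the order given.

menozu, ugpifwi

Looking at the final consonant of each stem: -wi when the stem ends in a voiceless consonant (*butof*, *duih*); -u when the stem ends in a voiced consonant (*ow*, *juw*, *olez*).
Since the final consonant of *menoz* is /z/ (voiced), it takes -u, giving *menozu*.
*ugpif*: final consonant = /f/, voiceless → -wi → *ugpifwi*.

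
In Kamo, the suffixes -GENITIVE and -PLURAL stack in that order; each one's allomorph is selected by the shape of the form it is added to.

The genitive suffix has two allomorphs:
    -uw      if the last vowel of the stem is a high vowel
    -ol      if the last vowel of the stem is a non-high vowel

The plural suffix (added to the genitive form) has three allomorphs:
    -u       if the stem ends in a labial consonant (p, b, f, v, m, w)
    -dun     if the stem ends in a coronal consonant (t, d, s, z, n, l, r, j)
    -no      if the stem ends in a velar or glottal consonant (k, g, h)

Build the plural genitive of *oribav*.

oribavoldun

Since the last vowel of *oribav* is /a/ (a non-high vowel), it takes -ol, giving *oribavol*.
Since the final consonant of the genitive form *oribavol* is /l/ (coronal), it takes -dun, giving *oribavoldun*.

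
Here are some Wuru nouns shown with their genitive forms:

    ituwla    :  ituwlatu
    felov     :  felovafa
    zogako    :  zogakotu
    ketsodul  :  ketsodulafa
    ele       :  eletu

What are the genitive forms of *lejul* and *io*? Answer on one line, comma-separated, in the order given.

The suffix is conditioned by the final sound: -afa when the stem ends in a consonant (*felov*, *ketsodul*); -tu when the stem ends in a vowel (*ituwla*, *zogako*, *ele*).
*lejul* — final sound /l/ (a consonant) → -afa → *lejulafa*.
*io*: final sound = /o/, a vowel → -tu → *iotu*.

lejulafa, iotu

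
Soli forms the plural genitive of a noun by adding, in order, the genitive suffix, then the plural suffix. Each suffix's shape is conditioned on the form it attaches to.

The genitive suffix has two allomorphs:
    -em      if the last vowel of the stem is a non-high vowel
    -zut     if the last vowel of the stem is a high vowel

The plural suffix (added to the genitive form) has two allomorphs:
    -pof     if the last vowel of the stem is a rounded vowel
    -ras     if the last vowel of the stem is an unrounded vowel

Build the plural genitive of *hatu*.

*hatu* — last vowel /u/ (a high vowel) → -zut → *hatuzut*.
Since the last vowel of the genitive form *hatuzut* is /u/ (a rounded vowel), it takes -pof, giving *hatuzutpof*.

hatuzutpof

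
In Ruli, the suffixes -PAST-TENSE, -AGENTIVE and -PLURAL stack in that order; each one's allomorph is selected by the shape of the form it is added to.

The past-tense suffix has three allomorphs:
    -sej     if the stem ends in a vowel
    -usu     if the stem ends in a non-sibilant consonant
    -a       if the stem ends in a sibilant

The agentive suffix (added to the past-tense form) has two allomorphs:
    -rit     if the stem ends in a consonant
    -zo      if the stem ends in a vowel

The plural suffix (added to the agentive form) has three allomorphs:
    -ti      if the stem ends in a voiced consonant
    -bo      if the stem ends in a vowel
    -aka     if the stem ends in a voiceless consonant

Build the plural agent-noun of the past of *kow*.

kowusuzobo

*kow*: final sound = /w/, a non-sibilant consonant → -usu → *kowusu*.
The past-tense form *kowusu*: final sound = /u/, a vowel → -zo → *kowusuzo*.
The final sound of the agentive form *kowusuzo* is /o/, which is a vowel, so the plural suffix is -bo, giving *kowusuzobo*.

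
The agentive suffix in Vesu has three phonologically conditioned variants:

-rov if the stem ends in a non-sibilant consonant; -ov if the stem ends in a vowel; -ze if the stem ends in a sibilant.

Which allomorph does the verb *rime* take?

Since the final sound of *rime* is /e/ (a vowel), it takes -ov.

-ov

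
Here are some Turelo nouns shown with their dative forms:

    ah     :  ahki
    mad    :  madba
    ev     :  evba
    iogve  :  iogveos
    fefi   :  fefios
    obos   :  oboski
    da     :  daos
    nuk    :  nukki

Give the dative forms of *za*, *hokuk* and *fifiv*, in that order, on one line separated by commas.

Looking at the final sound of each stem: -ki when the stem ends in a voiceless consonant (*ah*, *obos*, *nuk*); -ba when the stem ends in a voiced consonant (*mad*, *ev*); -os when the stem ends in a vowel (*iogve*, *fefi*, *da*).
*za*: final sound = /a/, a vowel → -os → *zaos*.
*hokuk*: final sound = /k/, a voiceless consonant → -ki → *hokukki*.
*fifiv*: final sound = /v/, a voiced consonant → -ba → *fifivba*.

zaos, hokukki, fifivba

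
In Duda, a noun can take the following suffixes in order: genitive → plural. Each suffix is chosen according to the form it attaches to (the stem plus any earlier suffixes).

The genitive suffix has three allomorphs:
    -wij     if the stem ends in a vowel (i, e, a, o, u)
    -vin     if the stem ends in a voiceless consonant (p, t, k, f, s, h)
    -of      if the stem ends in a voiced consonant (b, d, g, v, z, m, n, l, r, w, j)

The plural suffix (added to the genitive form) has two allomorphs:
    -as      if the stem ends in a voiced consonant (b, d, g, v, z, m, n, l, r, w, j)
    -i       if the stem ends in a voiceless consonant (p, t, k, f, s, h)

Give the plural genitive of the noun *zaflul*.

Since the final sound of *zaflul* is /l/ (a voiced consonant), it takes -of, giving *zaflulof*.
The genitive form *zaflulof* — final consonant /f/ (voiceless) → -i → *zaflulofi*.

zaflulofi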